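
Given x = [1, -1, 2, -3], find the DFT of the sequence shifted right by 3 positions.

Time shift by 3: X_shifted[k] = ω_4^(3k) · X[k]
Shifted x = [-1, 2, -3, 1]

DFT(x[n-3]) = [-1, 2-1i, -7, 2+1i]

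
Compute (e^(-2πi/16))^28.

Since ω_16^16 = 1, powers reduce modulo 16.
28 mod 16 = 12
So ω_16^28 = ω_16^12 = e^(-2πi·12/16)

ω_16^28 = ω_16^12 = 1i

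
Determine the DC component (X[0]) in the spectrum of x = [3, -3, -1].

X[0] = Σ(n=0 to 2) x[n] · ω_3^0 = Σ x[n]
= (3) + (-3) + (-1)

X[0] = -1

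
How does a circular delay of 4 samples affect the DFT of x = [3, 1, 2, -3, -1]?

Time shift by 4: X_shifted[k] = ω_5^(4k) · X[k]
Shifted x = [1, 2, -3, -1, 3]

DFT(x[n-4]) = [2, 5.7812+2.1266i, -4.2812-1.3143i, -4.2812+1.3143i, 5.7812-2.1266i]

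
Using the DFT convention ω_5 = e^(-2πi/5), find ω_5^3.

ω_5^3 = e^(-2πi·3/5)
= cos(-2π·3/5) + i·sin(-2π·3/5)
= cos(-6π/5) + i·sin(-6π/5)

ω_5^3 = cos(-6π/5) + i·sin(-6π/5) = -0.8090+0.5878i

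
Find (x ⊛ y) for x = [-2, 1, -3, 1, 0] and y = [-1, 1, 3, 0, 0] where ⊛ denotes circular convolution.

(x ⊛ y)[n] = Σ(m=0 to 4) x[m] · y[(n-m) mod 5]

Computing each output sample:
(x ⊛ y)[0] = 5
(x ⊛ y)[1] = -3
(x ⊛ y)[2] = -2
(x ⊛ y)[3] = -1
(x ⊛ y)[4] = -8

x ⊛ y = [5, -3, -2, -1, -8]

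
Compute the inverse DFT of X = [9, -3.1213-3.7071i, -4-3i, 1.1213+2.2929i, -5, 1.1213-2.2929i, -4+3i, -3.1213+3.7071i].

x[n] = (1/8) Σ(k=0 to 7) X[k] · e^(2πikn/8)

Computing each x[n]:
x[0] = -1
x[1] = 2
x[2] = 3
x[3] = 2
x[4] = 0
x[5] = 3
x[6] = 0
x[7] = 0

x = [-1, 2, 3, 2, 0, 3, 0, 0]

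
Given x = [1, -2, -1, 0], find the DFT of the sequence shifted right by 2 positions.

Time shift by 2: X_shifted[k] = ω_4^(2k) · X[k]
Shifted x = [-1, 0, 1, -2]

DFT(x[n-2]) = [-2, -2-2i, 2, -2+2i]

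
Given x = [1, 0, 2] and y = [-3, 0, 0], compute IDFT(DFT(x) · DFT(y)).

(x ⊛ y)[n] = Σ(m=0 to 2) x[m] · y[(n-m) mod 3]

Computing each output sample:
(x ⊛ y)[0] = -3
(x ⊛ y)[1] = 0
(x ⊛ y)[2] = -6

x ⊛ y = [-3, 0, -6]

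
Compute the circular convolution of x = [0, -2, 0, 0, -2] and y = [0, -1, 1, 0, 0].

(x ⊛ y)[n] = Σ(m=0 to 4) x[m] · y[(n-m) mod 5]

Computing each output sample:
(x ⊛ y)[0] = 2
(x ⊛ y)[1] = -2
(x ⊛ y)[2] = 2
(x ⊛ y)[3] = -2
(x ⊛ y)[4] = 0

x ⊛ y = [2, -2, 2, -2, 0]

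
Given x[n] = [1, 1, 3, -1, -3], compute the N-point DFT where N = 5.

X[k] = Σ(n=0 to 4) x[n] · ω_5^(nk)
where ω_5 = e^(-2πi/5)

Computing each X[k]:
X[0] = 1
X[1] = -1.2361-6.1554i
X[2] = 3.2361+1.4531i
X[3] = 3.2361-1.4531i
X[4] = -1.2361+6.1554i

X = [1, -1.2361-6.1554i, 3.2361+1.4531i, 3.2361-1.4531i, -1.2361+6.1554i]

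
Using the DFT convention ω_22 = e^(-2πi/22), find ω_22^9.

ω_22^9 = e^(-2πi·9/22)
= cos(-2π·9/22) + i·sin(-2π·9/22)
= cos(-18π/22) + i·sin(-18π/22)

ω_22^9 = cos(-18π/22) + i·sin(-18π/22) = -0.8413-0.5406i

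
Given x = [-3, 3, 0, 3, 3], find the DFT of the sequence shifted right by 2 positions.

Time shift by 2: X_shifted[k] = ω_5^(2k) · X[k]
Shifted x = [3, 3, -3, 3, 0]

DFT(x[n-2]) = [6, 3.9271+0.6735i, 0.5729-7.4697i, 0.5729+7.4697i, 3.9271-0.6735i]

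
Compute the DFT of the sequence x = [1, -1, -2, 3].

X[k] = Σ(n=0 to 3) x[n] · ω_4^(nk)
where ω_4 = e^(-2πi/4)

Computing each X[k]:
X[0] = 1
X[1] = 3+4i
X[2] = -3
X[3] = 3-4i

X = [1, 3+4i, -3, 3-4i]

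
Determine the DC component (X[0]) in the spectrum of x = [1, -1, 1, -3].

X[0] = Σ(n=0 to 3) x[n] · ω_4^0 = Σ x[n]
= (1) + (-1) + (1) + (-3)

X[0] = -2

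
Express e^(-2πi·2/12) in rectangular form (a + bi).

ω_12^2 = e^(-2πi·2/12)
= cos(-2π·2/12) + i·sin(-2π·2/12)
= cos(-4π/12) + i·sin(-4π/12)

ω_12^2 = cos(-4π/12) + i·sin(-4π/12) = 0.5000-0.8660i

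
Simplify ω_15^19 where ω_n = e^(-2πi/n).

Since ω_15^15 = 1, powers reduce modulo 15.
19 mod 15 = 4
So ω_15^19 = ω_15^4 = e^(-2πi·4/15)

ω_15^19 = ω_15^4 = -0.1045-0.9945i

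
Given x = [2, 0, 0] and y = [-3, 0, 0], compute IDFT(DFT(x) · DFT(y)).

(x ⊛ y)[n] = Σ(m=0 to 2) x[m] · y[(n-m) mod 3]

Computing each output sample:
(x ⊛ y)[0] = -6
(x ⊛ y)[1] = 0
(x ⊛ y)[2] = 0

x ⊛ y = [-6, 0, 0]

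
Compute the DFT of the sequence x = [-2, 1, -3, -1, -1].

X[k] = Σ(n=0 to 4) x[n] · ω_5^(nk)
where ω_5 = e^(-2πi/5)

Computing each X[k]:
X[0] = -6
X[1] = 1.2361-0.7265i
X[2] = -3.2361-3.0777i
X[3] = -3.2361+3.0777i
X[4] = 1.2361+0.7265i

X = [-6, 1.2361-0.7265i, -3.2361-3.0777i, -3.2361+3.0777i, 1.2361+0.7265i]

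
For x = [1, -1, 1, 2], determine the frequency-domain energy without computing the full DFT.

Parseval: Σ|x[n]|² = (1/N)Σ|X[k]|², so Σ|X[k]|² = N·Σ|x[n]|² = 4·7.0000

Σ|X[k]|² = N·Σ|x[n]|² = 4·7.0000 = 28.0000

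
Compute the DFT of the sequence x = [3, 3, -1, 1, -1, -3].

X[k] = Σ(n=0 to 5) x[n] · ω_6^(nk)
where ω_6 = e^(-2πi/6)

Computing each X[k]:
X[0] = 2
X[1] = 3.0000-5.1962i
X[2] = 5.0000-5.1962i
X[3] = 0
X[4] = 5.0000+5.1962i
X[5] = 3.0000+5.1962i

X = [2, 3.0000-5.1962i, 5.0000-5.1962i, 0, 5.0000+5.1962i, 3.0000+5.1962i]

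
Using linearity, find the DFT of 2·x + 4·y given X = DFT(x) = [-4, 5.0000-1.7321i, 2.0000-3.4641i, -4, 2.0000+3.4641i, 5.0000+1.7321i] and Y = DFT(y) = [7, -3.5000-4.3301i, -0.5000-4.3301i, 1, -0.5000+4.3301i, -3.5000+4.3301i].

By linearity: DFT(2x + 4y) = 2·DFT(x) + 4·DFT(y)
= 2·[-4, 5.0000-1.7321i, 2.0000-3.4641i, -4, 2.0000+3.4641i, 5.0000+1.7321i] + 4·[7, -3.5000-4.3301i, -0.5000-4.3301i, 1, -0.5000+4.3301i, -3.5000+4.3301i]

Computing element-wise:
Z[0] = 2·(-4) + 4·(7) = 20
Z[1] = 2·(5.0000-1.7321i) + 4·(-3.5000-4.3301i) = -4.0000-20.7846i
Z[2] = 2·(2.0000-3.4641i) + 4·(-0.5000-4.3301i) = 2.0000-24.2486i
Z[3] = 2·(-4) + 4·(1) = -4
Z[4] = 2·(2.0000+3.4641i) + 4·(-0.5000+4.3301i) = 2.0000+24.2486i
Z[5] = 2·(5.0000+1.7321i) + 4·(-3.5000+4.3301i) = -4.0000+20.7846i

DFT(2x + 4y) = 2·X + 4·Y = [20, -4.0000-20.7846i, 2.0000-24.2486i, -4, 2.0000+24.2486i, -4.0000+20.7846i]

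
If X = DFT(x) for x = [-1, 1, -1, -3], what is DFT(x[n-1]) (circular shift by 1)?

Time shift by 1: X_shifted[k] = ω_4^(1k) · X[k]
Shifted x = [-3, -1, 1, -1]

DFT(x[n-1]) = [-4, -4, 0, -4]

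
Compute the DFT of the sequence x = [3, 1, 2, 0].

X[k] = Σ(n=0 to 3) x[n] · ω_4^(nk)
where ω_4 = e^(-2πi/4)

Computing each X[k]:
X[0] = 6
X[1] = 1-1i
X[2] = 4
X[3] = 1+1i

X = [6, 1-1i, 4, 1+1i]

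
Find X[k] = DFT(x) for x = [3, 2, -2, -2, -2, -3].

X[k] = Σ(n=0 to 5) x[n] · ω_6^(nk)
where ω_6 = e^(-2πi/6)

Computing each X[k]:
X[0] = -4
X[1] = 6.5000-4.3301i
X[2] = 3.5000-4.3301i
X[3] = 2
X[4] = 3.5000+4.3301i
X[5] = 6.5000+4.3301i

X = [-4, 6.5000-4.3301i, 3.5000-4.3301i, 2, 3.5000+4.3301i, 6.5000+4.3301i]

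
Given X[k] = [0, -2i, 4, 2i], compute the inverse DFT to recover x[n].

x[n] = (1/4) Σ(k=0 to 3) X[k] · e^(2πikn/4)

Computing each x[n]:
x[0] = 1
x[1] = 0
x[2] = 1
x[3] = -2

x = [1, 0, 1, -2]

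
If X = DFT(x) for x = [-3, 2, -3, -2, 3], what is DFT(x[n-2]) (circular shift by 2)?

Time shift by 2: X_shifted[k] = ω_5^(2k) · X[k]
Shifted x = [-2, 3, -3, 2, -3]

DFT(x[n-2]) = [-3, -1.1910-2.7674i, -2.3090-8.2820i, -2.3090+8.2820i, -1.1910+2.7674i]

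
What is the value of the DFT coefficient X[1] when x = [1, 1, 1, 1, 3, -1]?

X[1] = Σ(n=0 to 5) x[n] · ω_6^(1n) where ω_6 = e^(-2πi/6)
= (1)·ω_6^0 + (1)·ω_6^1 + (1)·ω_6^2 + (1)·ω_6^3 + (3)·ω_6^4 + (-1)·ω_6^5

X[1] = -2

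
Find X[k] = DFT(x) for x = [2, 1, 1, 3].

X[k] = Σ(n=0 to 3) x[n] · ω_4^(nk)
where ω_4 = e^(-2πi/4)

Computing each X[k]:
X[0] = 7
X[1] = 1+2i
X[2] = -1
X[3] = 1-2i

X = [7, 1+2i, -1, 1-2i]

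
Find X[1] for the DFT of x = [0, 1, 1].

X[1] = Σ(n=0 to 2) x[n] · ω_3^(1n) where ω_3 = e^(-2πi/3)
= (0)·ω_3^0 + (1)·ω_3^1 + (1)·ω_3^2

X[1] = -1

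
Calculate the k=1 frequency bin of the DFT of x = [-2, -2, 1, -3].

X[1] = Σ(n=0 to 3) x[n] · ω_4^(1n) where ω_4 = e^(-2πi/4)
= (-2)·ω_4^0 + (-2)·ω_4^1 + (1)·ω_4^2 + (-3)·ω_4^3

X[1] = -3-1i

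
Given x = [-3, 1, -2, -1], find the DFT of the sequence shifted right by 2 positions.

Time shift by 2: X_shifted[k] = ω_4^(2k) · X[k]
Shifted x = [-2, -1, -3, 1]

DFT(x[n-2]) = [-5, 1+2i, -5, 1-2i]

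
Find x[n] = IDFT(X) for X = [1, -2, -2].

x[n] = (1/3) Σ(k=0 to 2) X[k] · e^(2πikn/3)

Computing each x[n]:
x[0] = -1
x[1] = 1
x[2] = 1

x = [-1, 1, 1]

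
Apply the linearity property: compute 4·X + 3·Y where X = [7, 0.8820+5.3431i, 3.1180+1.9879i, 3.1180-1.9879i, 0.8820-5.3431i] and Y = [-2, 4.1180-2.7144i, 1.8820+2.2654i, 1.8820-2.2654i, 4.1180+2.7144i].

By linearity: DFT(4x + 3y) = 4·DFT(x) + 3·DFT(y)
= 4·[7, 0.8820+5.3431i, 3.1180+1.9879i, 3.1180-1.9879i, 0.8820-5.3431i] + 3·[-2, 4.1180-2.7144i, 1.8820+2.2654i, 1.8820-2.2654i, 4.1180+2.7144i]

Computing element-wise:
Z[0] = 4·(7) + 3·(-2) = 22
Z[1] = 4·(0.8820+5.3431i) + 3·(4.1180-2.7144i) = 15.8820+13.2292i
Z[2] = 4·(3.1180+1.9879i) + 3·(1.8820+2.2654i) = 18.1180+14.7478i
Z[3] = 4·(3.1180-1.9879i) + 3·(1.8820-2.2654i) = 18.1180-14.7478i
Z[4] = 4·(0.8820-5.3431i) + 3·(4.1180+2.7144i) = 15.8820-13.2292i

DFT(4x + 3y) = 4·X + 3·Y = [22, 15.8820+13.2292i, 18.1180+14.7478i, 18.1180-14.7478i, 15.8820-13.2292i]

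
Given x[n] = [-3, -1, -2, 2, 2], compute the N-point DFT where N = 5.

X[k] = Σ(n=0 to 4) x[n] · ω_5^(nk)
where ω_5 = e^(-2πi/5)

Computing each X[k]:
X[0] = -2
X[1] = -2.6910+5.2043i
X[2] = -3.8090-2.0409i
X[3] = -3.8090+2.0409i
X[4] = -2.6910-5.2043i

X = [-2, -2.6910+5.2043i, -3.8090-2.0409i, -3.8090+2.0409i, -2.6910-5.2043i]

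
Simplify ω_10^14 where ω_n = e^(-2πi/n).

Since ω_10^10 = 1, powers reduce modulo 10.
14 mod 10 = 4
So ω_10^14 = ω_10^4 = e^(-2πi·4/10)

ω_10^14 = ω_10^4 = -0.8090-0.5878i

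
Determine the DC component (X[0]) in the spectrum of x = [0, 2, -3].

X[0] = Σ(n=0 to 2) x[n] · ω_3^0 = Σ x[n]
= (0) + (2) + (-3)

X[0] = -1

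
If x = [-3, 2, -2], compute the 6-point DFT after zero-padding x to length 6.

Original 3-point DFT: [-3, -3.0000-3.4641i, -3.0000+3.4641i]
Zero-padded 6-point DFT provides frequency interpolation.

DFT_6([x, 0, ...]) = [-3, -1, -3.0000-3.4641i, -7, -3.0000+3.4641i, -1]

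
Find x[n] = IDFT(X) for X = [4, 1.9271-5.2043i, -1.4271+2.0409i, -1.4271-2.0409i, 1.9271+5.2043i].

x[n] = (1/5) Σ(k=0 to 4) X[k] · e^(2πikn/5)

Computing each x[n]:
x[0] = 1
x[1] = 3
x[2] = 2
x[3] = -2
x[4] = 0

x = [1, 3, 2, -2, 0]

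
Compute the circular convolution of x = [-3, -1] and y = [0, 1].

(x ⊛ y)[n] = Σ(m=0 to 1) x[m] · y[(n-m) mod 2]

Computing each output sample:
(x ⊛ y)[0] = -1
(x ⊛ y)[1] = -3

x ⊛ y = [-1, -3]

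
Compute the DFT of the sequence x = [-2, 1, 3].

X[k] = Σ(n=0 to 2) x[n] · ω_3^(nk)
where ω_3 = e^(-2πi/3)

Computing each X[k]:
X[0] = 2
X[1] = -4.0000+1.7321i
X[2] = -4.0000-1.7321i

X = [2, -4.0000+1.7321i, -4.0000-1.7321i]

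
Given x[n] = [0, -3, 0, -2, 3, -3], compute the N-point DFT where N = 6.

X[k] = Σ(n=0 to 5) x[n] · ω_6^(nk)
where ω_6 = e^(-2πi/6)

Computing each X[k]:
X[0] = -5
X[1] = -2.5000+2.5981i
X[2] = -0.5000-2.5981i
X[3] = 11
X[4] = -0.5000+2.5981i
X[5] = -2.5000-2.5981i

X = [-5, -2.5000+2.5981i, -0.5000-2.5981i, 11, -0.5000+2.5981i, -2.5000-2.5981i]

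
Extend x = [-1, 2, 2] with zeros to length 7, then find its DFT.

Original 3-point DFT: [3, -3, -3]
Zero-padded 7-point DFT provides frequency interpolation.

DFT_7([x, 0, ...]) = [3, -0.1981-3.5135i, -3.2470-1.0821i, -1.5550+0.6959i, -1.5550-0.6959i, -3.2470+1.0821i, -0.1981+3.5135i]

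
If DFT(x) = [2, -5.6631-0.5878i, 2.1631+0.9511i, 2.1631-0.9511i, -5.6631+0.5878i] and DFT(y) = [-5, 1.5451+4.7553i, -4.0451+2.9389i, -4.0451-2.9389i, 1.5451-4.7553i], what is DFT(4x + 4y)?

By linearity: DFT(4x + 4y) = 4·DFT(x) + 4·DFT(y)
= 4·[2, -5.6631-0.5878i, 2.1631+0.9511i, 2.1631-0.9511i, -5.6631+0.5878i] + 4·[-5, 1.5451+4.7553i, -4.0451+2.9389i, -4.0451-2.9389i, 1.5451-4.7553i]

Computing element-wise:
Z[0] = 4·(2) + 4·(-5) = -12
Z[1] = 4·(-5.6631-0.5878i) + 4·(1.5451+4.7553i) = -16.4720+16.6700i
Z[2] = 4·(2.1631+0.9511i) + 4·(-4.0451+2.9389i) = -7.5280+15.5600i
Z[3] = 4·(2.1631-0.9511i) + 4·(-4.0451-2.9389i) = -7.5280-15.5600i
Z[4] = 4·(-5.6631+0.5878i) + 4·(1.5451-4.7553i) = -16.4720-16.6700i

DFT(4x + 4y) = 4·X + 4·Y = [-12, -16.4720+16.6700i, -7.5280+15.5600i, -7.5280-15.5600i, -16.4720-16.6700i]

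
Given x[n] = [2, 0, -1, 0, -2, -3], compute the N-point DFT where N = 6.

X[k] = Σ(n=0 to 5) x[n] · ω_6^(nk)
where ω_6 = e^(-2πi/6)

Computing each X[k]:
X[0] = -4
X[1] = 2.0000-3.4641i
X[2] = 5.0000-1.7321i
X[3] = 2
X[4] = 5.0000+1.7321i
X[5] = 2.0000+3.4641i

X = [-4, 2.0000-3.4641i, 5.0000-1.7321i, 2, 5.0000+1.7321i, 2.0000+3.4641i]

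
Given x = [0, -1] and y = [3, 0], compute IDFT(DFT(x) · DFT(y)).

(x ⊛ y)[n] = Σ(m=0 to 1) x[m] · y[(n-m) mod 2]

Computing each output sample:
(x ⊛ y)[0] = 0
(x ⊛ y)[1] = -3

x ⊛ y = [0, -3]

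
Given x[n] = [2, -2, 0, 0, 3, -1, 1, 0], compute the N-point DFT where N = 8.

X[k] = Σ(n=0 to 7) x[n] · ω_8^(nk)
where ω_8 = e^(-2πi/8)

Computing each X[k]:
X[0] = 3
X[1] = -1.7071+1.7071i
X[2] = 4+3i
X[3] = -0.2929-0.2929i
X[4] = 9
X[5] = -0.2929+0.2929i
X[6] = 4-3i
X[7] = -1.7071-1.7071i

X = [3, -1.7071+1.7071i, 4+3i, -0.2929-0.2929i, 9, -0.2929+0.2929i, 4-3i, -1.7071-1.7071i]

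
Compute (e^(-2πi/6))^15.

Since ω_6^6 = 1, powers reduce modulo 6.
15 mod 6 = 3
So ω_6^15 = ω_6^3 = e^(-2πi·3/6)

ω_6^15 = ω_6^3 = -1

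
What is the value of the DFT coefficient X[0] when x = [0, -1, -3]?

X[0] = Σ(n=0 to 2) x[n] · ω_3^0 = Σ x[n]
= (0) + (-1) + (-3)

X[0] = -4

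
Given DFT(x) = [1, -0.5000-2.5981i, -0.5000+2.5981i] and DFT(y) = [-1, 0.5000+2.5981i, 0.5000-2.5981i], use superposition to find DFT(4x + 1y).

By linearity: DFT(4x + 1y) = 4·DFT(x) + 1·DFT(y)
= 4·[1, -0.5000-2.5981i, -0.5000+2.5981i] + 1·[-1, 0.5000+2.5981i, 0.5000-2.5981i]

Computing element-wise:
Z[0] = 4·(1) + 1·(-1) = 3
Z[1] = 4·(-0.5000-2.5981i) + 1·(0.5000+2.5981i) = -1.5000-7.7943i
Z[2] = 4·(-0.5000+2.5981i) + 1·(0.5000-2.5981i) = -1.5000+7.7943i

DFT(4x + 1y) = 4·X + 1·Y = [3, -1.5000-7.7943i, -1.5000+7.7943i]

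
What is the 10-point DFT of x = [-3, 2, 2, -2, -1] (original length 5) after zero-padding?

Original 5-point DFT: [-2, -2.6910-5.2043i, -3.8090+2.0409i, -3.8090-2.0409i, -2.6910+5.2043i]
Zero-padded 10-point DFT provides frequency interpolation.

DFT_10([x, 0, ...]) = [-2, 0.6631-0.5878i, -2.6910-5.2043i, -7.1631-0.9511i, -3.8090+2.0409i, -2, -3.8090-2.0409i, -7.1631+0.9511i, -2.6910+5.2043i, 0.6631+0.5878i]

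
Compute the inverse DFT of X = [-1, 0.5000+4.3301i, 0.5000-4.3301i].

x[n] = (1/3) Σ(k=0 to 2) X[k] · e^(2πikn/3)

Computing each x[n]:
x[0] = 0
x[1] = -3
x[2] = 2

x = [0, -3, 2]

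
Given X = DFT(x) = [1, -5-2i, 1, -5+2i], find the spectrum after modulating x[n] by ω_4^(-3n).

Modulation property: DFT(ω_4^(-3n)·x[n]) = X[(k-3) mod 4], so circularly shift X by 3 positions.

X[k-3] = [-5-2i, 1, -5+2i, 1]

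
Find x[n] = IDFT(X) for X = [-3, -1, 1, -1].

x[n] = (1/4) Σ(k=0 to 3) X[k] · e^(2πikn/4)

Computing each x[n]:
x[0] = -1
x[1] = -1
x[2] = 0
x[3] = -1

x = [-1, -1, 0, -1]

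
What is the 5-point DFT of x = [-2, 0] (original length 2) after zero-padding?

Original 2-point DFT: [-2, -2]
Zero-padded 5-point DFT provides frequency interpolation.

DFT_5([x, 0, ...]) = [-2, -2, -2, -2, -2]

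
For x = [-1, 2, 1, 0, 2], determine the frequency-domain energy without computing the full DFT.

Parseval: Σ|x[n]|² = (1/N)Σ|X[k]|², so Σ|X[k]|² = N·Σ|x[n]|² = 5·10.0000

Σ|X[k]|² = N·Σ|x[n]|² = 5·10.0000 = 50.0000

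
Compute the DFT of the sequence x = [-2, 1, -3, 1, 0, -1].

X[k] = Σ(n=0 to 5) x[n] · ω_6^(nk)
where ω_6 = e^(-2πi/6)

Computing each X[k]:
X[0] = -4
X[1] = -1.5000+0.8660i
X[2] = 0.5000-4.3301i
X[3] = -6
X[4] = 0.5000+4.3301i
X[5] = -1.5000-0.8660i

X = [-4, -1.5000+0.8660i, 0.5000-4.3301i, -6, 0.5000+4.3301i, -1.5000-0.8660i]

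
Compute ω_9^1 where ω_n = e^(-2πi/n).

ω_9^1 = e^(-2πi·1/9)
= cos(-2π·1/9) + i·sin(-2π·1/9)
= cos(-2π/9) + i·sin(-2π/9)

ω_9^1 = cos(-2π/9) + i·sin(-2π/9) = 0.7660-0.6428i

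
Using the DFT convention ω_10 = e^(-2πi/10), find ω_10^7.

ω_10^7 = e^(-2πi·7/10)
= cos(-2π·7/10) + i·sin(-2π·7/10)
= cos(-14π/10) + i·sin(-14π/10)

ω_10^7 = cos(-14π/10) + i·sin(-14π/10) = -0.3090+0.9511i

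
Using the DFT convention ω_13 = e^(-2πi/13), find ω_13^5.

ω_13^5 = e^(-2πi·5/13)
= cos(-2π·5/13) + i·sin(-2π·5/13)
= cos(-10π/13) + i·sin(-10π/13)

ω_13^5 = cos(-10π/13) + i·sin(-10π/13) = -0.7485-0.6631i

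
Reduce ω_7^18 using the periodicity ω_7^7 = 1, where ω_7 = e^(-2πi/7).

Since ω_7^7 = 1, powers reduce modulo 7.
18 mod 7 = 4
So ω_7^18 = ω_7^4 = e^(-2πi·4/7)

ω_7^18 = ω_7^4 = -0.9010+0.4339i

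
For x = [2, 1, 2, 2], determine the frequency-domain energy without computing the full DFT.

Parseval: Σ|x[n]|² = (1/N)Σ|X[k]|², so Σ|X[k]|² = N·Σ|x[n]|² = 4·13.0000

Σ|X[k]|² = N·Σ|x[n]|² = 4·13.0000 = 52.0000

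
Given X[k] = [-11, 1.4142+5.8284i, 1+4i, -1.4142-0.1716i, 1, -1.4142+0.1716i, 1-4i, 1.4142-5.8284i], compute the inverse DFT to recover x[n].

x[n] = (1/8) Σ(k=0 to 7) X[k] · e^(2πikn/8)

Computing each x[n]:
x[0] = -1
x[1] = -3
x[2] = -3
x[3] = -2
x[4] = -1
x[5] = -2
x[6] = 0
x[7] = 1

x = [-1, -3, -3, -2, -1, -2, 0, 1]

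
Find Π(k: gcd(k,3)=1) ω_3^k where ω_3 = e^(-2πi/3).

The primitive 3rd roots of unity are ω_3^k for k coprime to 3: k ∈ {1, 2}
Their product equals the constant term of the cyclotomic polynomial Φ_3(x) up to sign.
For n ≥ 3, the product of all primitive nth roots of unity is 1. (For n=1 it is 1; for n=2 it is -1.)

1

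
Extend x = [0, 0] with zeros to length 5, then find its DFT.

Original 2-point DFT: [0, 0]
Zero-padded 5-point DFT provides frequency interpolation.

DFT_5([x, 0, ...]) = [0, 0, 0, 0, 0]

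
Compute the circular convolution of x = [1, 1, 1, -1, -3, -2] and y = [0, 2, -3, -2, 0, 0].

(x ⊛ y)[n] = Σ(m=0 to 5) x[m] · y[(n-m) mod 6]

Computing each output sample:
(x ⊛ y)[0] = 7
(x ⊛ y)[1] = 14
(x ⊛ y)[2] = 3
(x ⊛ y)[3] = -3
(x ⊛ y)[4] = -7
(x ⊛ y)[5] = -5

x ⊛ y = [7, 14, 3, -3, -7, -5]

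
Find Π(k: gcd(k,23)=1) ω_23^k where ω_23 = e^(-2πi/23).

The primitive 23rd roots of unity are ω_23^k for k coprime to 23: k ∈ {1, 2, 3, 4, 5, 6, 7, 8, 9, 10, 11, 12, 13, 14, 15, 16, 17, 18, 19, 20, 21, 22}
Their product equals the constant term of the cyclotomic polynomial Φ_23(x) up to sign.
For n ≥ 3, the product of all primitive nth roots of unity is 1. (For n=1 it is 1; for n=2 it is -1.)

1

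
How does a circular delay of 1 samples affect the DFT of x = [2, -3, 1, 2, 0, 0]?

Time shift by 1: X_shifted[k] = ω_6^(1k) · X[k]
Shifted x = [0, 2, -3, 1, 2, 0]

DFT(x[n-1]) = [2, 0.5000+2.5981i, 0.5000-6.0622i, -4, 0.5000+6.0622i, 0.5000-2.5981i]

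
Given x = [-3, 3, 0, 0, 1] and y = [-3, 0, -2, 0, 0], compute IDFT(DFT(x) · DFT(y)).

(x ⊛ y)[n] = Σ(m=0 to 4) x[m] · y[(n-m) mod 5]

Computing each output sample:
(x ⊛ y)[0] = 9
(x ⊛ y)[1] = -11
(x ⊛ y)[2] = 6
(x ⊛ y)[3] = -6
(x ⊛ y)[4] = -3

x ⊛ y = [9, -11, 6, -6, -3]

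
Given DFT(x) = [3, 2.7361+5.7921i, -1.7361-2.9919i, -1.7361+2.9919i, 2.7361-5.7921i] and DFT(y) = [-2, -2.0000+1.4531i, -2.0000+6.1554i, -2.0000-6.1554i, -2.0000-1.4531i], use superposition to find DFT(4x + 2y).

By linearity: DFT(4x + 2y) = 4·DFT(x) + 2·DFT(y)
= 4·[3, 2.7361+5.7921i, -1.7361-2.9919i, -1.7361+2.9919i, 2.7361-5.7921i] + 2·[-2, -2.0000+1.4531i, -2.0000+6.1554i, -2.0000-6.1554i, -2.0000-1.4531i]

Computing element-wise:
Z[0] = 4·(3) + 2·(-2) = 8
Z[1] = 4·(2.7361+5.7921i) + 2·(-2.0000+1.4531i) = 6.9444+26.0746i
Z[2] = 4·(-1.7361-2.9919i) + 2·(-2.0000+6.1554i) = -10.9444+0.3432i
Z[3] = 4·(-1.7361+2.9919i) + 2·(-2.0000-6.1554i) = -10.9444-0.3432i
Z[4] = 4·(2.7361-5.7921i) + 2·(-2.0000-1.4531i) = 6.9444-26.0746i

DFT(4x + 2y) = 4·X + 2·Y = [8, 6.9444+26.0746i, -10.9444+0.3432i, -10.9444-0.3432i, 6.9444-26.0746i]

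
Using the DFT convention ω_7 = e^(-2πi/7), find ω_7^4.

ω_7^4 = e^(-2πi·4/7)
= cos(-2π·4/7) + i·sin(-2π·4/7)
= cos(-8π/7) + i·sin(-8π/7)

ω_7^4 = cos(-8π/7) + i·sin(-8π/7) = -0.9010+0.4339i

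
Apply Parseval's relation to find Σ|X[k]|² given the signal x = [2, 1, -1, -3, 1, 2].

Parseval: Σ|x[n]|² = (1/N)Σ|X[k]|², so Σ|X[k]|² = N·Σ|x[n]|² = 6·20.0000

Σ|X[k]|² = N·Σ|x[n]|² = 6·20.0000 = 120.0000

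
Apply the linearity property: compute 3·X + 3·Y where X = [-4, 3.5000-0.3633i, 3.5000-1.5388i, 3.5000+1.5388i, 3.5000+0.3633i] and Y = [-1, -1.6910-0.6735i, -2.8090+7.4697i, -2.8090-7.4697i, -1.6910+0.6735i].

By linearity: DFT(3x + 3y) = 3·DFT(x) + 3·DFT(y)
= 3·[-4, 3.5000-0.3633i, 3.5000-1.5388i, 3.5000+1.5388i, 3.5000+0.3633i] + 3·[-1, -1.6910-0.6735i, -2.8090+7.4697i, -2.8090-7.4697i, -1.6910+0.6735i]

Computing element-wise:
Z[0] = 3·(-4) + 3·(-1) = -15
Z[1] = 3·(3.5000-0.3633i) + 3·(-1.6910-0.6735i) = 5.4270-3.1104i
Z[2] = 3·(3.5000-1.5388i) + 3·(-2.8090+7.4697i) = 2.0730+17.7927i
Z[3] = 3·(3.5000+1.5388i) + 3·(-2.8090-7.4697i) = 2.0730-17.7927i
Z[4] = 3·(3.5000+0.3633i) + 3·(-1.6910+0.6735i) = 5.4270+3.1104i

DFT(3x + 3y) = 3·X + 3·Y = [-15, 5.4270-3.1104i, 2.0730+17.7927i, 2.0730-17.7927i, 5.4270+3.1104i]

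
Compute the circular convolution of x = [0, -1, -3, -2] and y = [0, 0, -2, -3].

(x ⊛ y)[n] = Σ(m=0 to 3) x[m] · y[(n-m) mod 4]

Computing each output sample:
(x ⊛ y)[0] = 9
(x ⊛ y)[1] = 13
(x ⊛ y)[2] = 6
(x ⊛ y)[3] = 2

x ⊛ y = [9, 13, 6, 2]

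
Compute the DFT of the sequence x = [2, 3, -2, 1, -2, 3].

X[k] = Σ(n=0 to 5) x[n] · ω_6^(nk)
where ω_6 = e^(-2πi/6)

Computing each X[k]:
X[0] = 5
X[1] = 6
X[2] = 2
X[3] = -9
X[4] = 2
X[5] = 6

X = [5, 6, 2, -9, 2, 6]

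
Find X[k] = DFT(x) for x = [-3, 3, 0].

X[k] = Σ(n=0 to 2) x[n] · ω_3^(nk)
where ω_3 = e^(-2πi/3)

Computing each X[k]:
X[0] = 0
X[1] = -4.5000-2.5981i
X[2] = -4.5000+2.5981i

X = [0, -4.5000-2.5981i, -4.5000+2.5981i]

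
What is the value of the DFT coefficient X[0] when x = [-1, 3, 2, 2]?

X[0] = Σ(n=0 to 3) x[n] · ω_4^0 = Σ x[n]
= (-1) + (3) + (2) + (2)

X[0] = 6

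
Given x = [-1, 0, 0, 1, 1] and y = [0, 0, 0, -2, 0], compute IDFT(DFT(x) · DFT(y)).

(x ⊛ y)[n] = Σ(m=0 to 4) x[m] · y[(n-m) mod 5]

Computing each output sample:
(x ⊛ y)[0] = 0
(x ⊛ y)[1] = -2
(x ⊛ y)[2] = -2
(x ⊛ y)[3] = 2
(x ⊛ y)[4] = 0

x ⊛ y = [0, -2, -2, 2, 0]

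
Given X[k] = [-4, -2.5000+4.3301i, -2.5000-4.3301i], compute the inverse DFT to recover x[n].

x[n] = (1/3) Σ(k=0 to 2) X[k] · e^(2πikn/3)

Computing each x[n]:
x[0] = -3
x[1] = -3
x[2] = 2

x = [-3, -3, 2]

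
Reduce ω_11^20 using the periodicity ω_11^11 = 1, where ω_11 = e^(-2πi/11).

Since ω_11^11 = 1, powers reduce modulo 11.
20 mod 11 = 9
So ω_11^20 = ω_11^9 = e^(-2πi·9/11)

ω_11^20 = ω_11^9 = 0.4154+0.9096i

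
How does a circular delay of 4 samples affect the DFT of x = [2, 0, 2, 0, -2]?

Time shift by 4: X_shifted[k] = ω_5^(4k) · X[k]
Shifted x = [0, 2, 0, -2, 2]

DFT(x[n-4]) = [2, 2.8541-1.1756i, -3.8541+1.9021i, -3.8541-1.9021i, 2.8541+1.1756i]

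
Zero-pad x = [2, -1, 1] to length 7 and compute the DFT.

Original 3-point DFT: [2, 2.0000+1.7321i, 2.0000-1.7321i]
Zero-padded 7-point DFT provides frequency interpolation.

DFT_7([x, 0, ...]) = [2, 1.1540-0.1931i, 1.3216+1.4088i, 3.5245+1.2157i, 3.5245-1.2157i, 1.3216-1.4088i, 1.1540+0.1931i]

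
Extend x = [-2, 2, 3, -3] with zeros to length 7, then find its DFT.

Original 4-point DFT: [0, -5-5i, 2, -5+5i]
Zero-padded 7-point DFT provides frequency interpolation.

DFT_7([x, 0, ...]) = [0, 1.2823-3.1868i, -7.0184-2.9937i, -1.2639+4.4025i, -1.2639-4.4025i, -7.0184+2.9937i, 1.2823+3.1868i]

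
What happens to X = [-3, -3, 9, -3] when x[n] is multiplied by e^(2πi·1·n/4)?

Modulation property: DFT(ω_4^(-1n)·x[n]) = X[(k-1) mod 4], so circularly shift X by 1 positions.

X[k-1] = [-3, -3, -3, 9]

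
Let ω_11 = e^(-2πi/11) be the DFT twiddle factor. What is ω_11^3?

ω_11^3 = e^(-2πi·3/11)
= cos(-2π·3/11) + i·sin(-2π·3/11)
= cos(-6π/11) + i·sin(-6π/11)

ω_11^3 = cos(-6π/11) + i·sin(-6π/11) = -0.1423-0.9898i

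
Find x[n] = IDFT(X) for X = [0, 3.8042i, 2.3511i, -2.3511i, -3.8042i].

x[n] = (1/5) Σ(k=0 to 4) X[k] · e^(2πikn/5)

Computing each x[n]:
x[0] = 0
x[1] = -2
x[2] = 0
x[3] = 0
x[4] = 2

x = [0, -2, 0, 0, 2]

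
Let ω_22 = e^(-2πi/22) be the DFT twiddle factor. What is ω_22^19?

ω_22^19 = e^(-2πi·19/22)
= cos(-2π·19/22) + i·sin(-2π·19/22)
= cos(-38π/22) + i·sin(-38π/22)

ω_22^19 = cos(-38π/22) + i·sin(-38π/22) = 0.6549+0.7557i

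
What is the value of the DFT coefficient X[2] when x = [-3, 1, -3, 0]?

X[2] = Σ(n=0 to 3) x[n] · ω_4^(2n) where ω_4 = e^(-2πi/4)
= (-3)·ω_4^0 + (1)·ω_4^2 + (-3)·ω_4^4 + (0)·ω_4^6

X[2] = -7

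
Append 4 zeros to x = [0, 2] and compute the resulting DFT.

Original 2-point DFT: [2, -2]
Zero-padded 6-point DFT provides frequency interpolation.

DFT_6([x, 0, ...]) = [2, 1.0000-1.7321i, -1.0000-1.7321i, -2, -1.0000+1.7321i, 1.0000+1.7321i]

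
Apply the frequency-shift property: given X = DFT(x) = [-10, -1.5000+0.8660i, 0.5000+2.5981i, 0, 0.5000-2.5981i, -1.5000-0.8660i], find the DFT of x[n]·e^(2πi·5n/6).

Modulation property: DFT(ω_6^(-5n)·x[n]) = X[(k-5) mod 6], so circularly shift X by 5 positions.

X[k-5] = [-1.5000+0.8660i, 0.5000+2.5981i, 0, 0.5000-2.5981i, -1.5000-0.8660i, -10]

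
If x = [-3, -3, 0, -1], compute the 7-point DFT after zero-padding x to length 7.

Original 4-point DFT: [-7, -3+2i, 1, -3-2i]
Zero-padded 7-point DFT provides frequency interpolation.

DFT_7([x, 0, ...]) = [-7, -3.9695+2.7794i, -2.9559+2.1430i, -0.0746+2.2766i, -0.0746-2.2766i, -2.9559-2.1430i, -3.9695-2.7794i]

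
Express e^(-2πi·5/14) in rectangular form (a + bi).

ω_14^5 = e^(-2πi·5/14)
= cos(-2π·5/14) + i·sin(-2π·5/14)
= cos(-10π/14) + i·sin(-10π/14)

ω_14^5 = cos(-10π/14) + i·sin(-10π/14) = -0.6235-0.7818i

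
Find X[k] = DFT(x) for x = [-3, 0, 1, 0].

X[k] = Σ(n=0 to 3) x[n] · ω_4^(nk)
where ω_4 = e^(-2πi/4)

Computing each X[k]:
X[0] = -2
X[1] = -4
X[2] = -2
X[3] = -4

X = [-2, -4, -2, -4]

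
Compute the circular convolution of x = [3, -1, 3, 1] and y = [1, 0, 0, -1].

(x ⊛ y)[n] = Σ(m=0 to 3) x[m] · y[(n-m) mod 4]

Computing each output sample:
(x ⊛ y)[0] = 4
(x ⊛ y)[1] = -4
(x ⊛ y)[2] = 2
(x ⊛ y)[3] = -2

x ⊛ y = [4, -4, 2, -2]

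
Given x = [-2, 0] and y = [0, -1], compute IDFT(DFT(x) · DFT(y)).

(x ⊛ y)[n] = Σ(m=0 to 1) x[m] · y[(n-m) mod 2]

Computing each output sample:
(x ⊛ y)[0] = 0
(x ⊛ y)[1] = 2

x ⊛ y = [0, 2]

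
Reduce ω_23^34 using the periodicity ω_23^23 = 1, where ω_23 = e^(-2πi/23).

Since ω_23^23 = 1, powers reduce modulo 23.
34 mod 23 = 11
So ω_23^34 = ω_23^11 = e^(-2πi·11/23)

ω_23^34 = ω_23^11 = -0.9907-0.1362i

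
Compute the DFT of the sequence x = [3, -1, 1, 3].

X[k] = Σ(n=0 to 3) x[n] · ω_4^(nk)
where ω_4 = e^(-2πi/4)

Computing each X[k]:
X[0] = 6
X[1] = 2+4i
X[2] = 2
X[3] = 2-4i

X = [6, 2+4i, 2, 2-4i]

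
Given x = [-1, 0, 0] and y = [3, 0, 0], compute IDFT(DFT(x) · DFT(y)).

(x ⊛ y)[n] = Σ(m=0 to 2) x[m] · y[(n-m) mod 3]

Computing each output sample:
(x ⊛ y)[0] = -3
(x ⊛ y)[1] = 0
(x ⊛ y)[2] = 0

x ⊛ y = [-3, 0, 0]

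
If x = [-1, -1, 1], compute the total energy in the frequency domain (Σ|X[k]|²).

Parseval: Σ|x[n]|² = (1/N)Σ|X[k]|², so Σ|X[k]|² = N·Σ|x[n]|² = 3·3.0000

Σ|X[k]|² = N·Σ|x[n]|² = 3·3.0000 = 9.0000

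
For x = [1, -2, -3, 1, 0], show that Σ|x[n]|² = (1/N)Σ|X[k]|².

Time domain:
Σ|x[n]|² = |1|² + |-2|² + |-3|² + |1|² + |0|² = 15.0000

Frequency domain:
(1/5)Σ|X[k]|² = (1/5)(|-3|² + |2.0000+4.2533i|² + |2.0000-2.6287i|² + |2.0000+2.6287i|² + |2.0000-4.2533i|²) = (1/5)·75.0000 = 15.0000

Both sides agree, confirming Parseval's theorem.

Σ|x[n]|² = (1/N)Σ|X[k]|² = 15.0000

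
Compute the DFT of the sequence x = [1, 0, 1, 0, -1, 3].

X[k] = Σ(n=0 to 5) x[n] · ω_6^(nk)
where ω_6 = e^(-2πi/6)

Computing each X[k]:
X[0] = 4
X[1] = 2.5000+0.8660i
X[2] = -0.5000+4.3301i
X[3] = -2
X[4] = -0.5000-4.3301i
X[5] = 2.5000-0.8660i

X = [4, 2.5000+0.8660i, -0.5000+4.3301i, -2, -0.5000-4.3301i, 2.5000-0.8660i]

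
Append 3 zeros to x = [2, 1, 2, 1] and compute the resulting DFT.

Original 4-point DFT: [6, 0, 2, 0]
Zero-padded 7-point DFT provides frequency interpolation.

DFT_7([x, 0, ...]) = [6, 1.2775-3.1656i, 0.5990+0.6747i, 2.1235+0.1549i, 2.1235-0.1549i, 0.5990-0.6747i, 1.2775+3.1656i]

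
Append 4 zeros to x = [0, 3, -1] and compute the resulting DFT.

Original 3-point DFT: [2, -1.0000-3.4641i, -1.0000+3.4641i]
Zero-padded 7-point DFT provides frequency interpolation.

DFT_7([x, 0, ...]) = [2, 2.0930-1.3706i, 0.2334-3.3587i, -3.3264-2.0835i, -3.3264+2.0835i, 0.2334+3.3587i, 2.0930+1.3706i]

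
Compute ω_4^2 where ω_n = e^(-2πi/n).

ω_4^2 = e^(-2πi·2/4)
= cos(-2π·2/4) + i·sin(-2π·2/4)
= cos(-4π/4) + i·sin(-4π/4)

ω_4^2 = cos(-4π/4) + i·sin(-4π/4) = -1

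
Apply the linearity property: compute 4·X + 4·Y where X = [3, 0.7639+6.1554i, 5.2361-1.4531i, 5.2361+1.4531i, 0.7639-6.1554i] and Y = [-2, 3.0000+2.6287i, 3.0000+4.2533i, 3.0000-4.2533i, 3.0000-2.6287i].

By linearity: DFT(4x + 4y) = 4·DFT(x) + 4·DFT(y)
= 4·[3, 0.7639+6.1554i, 5.2361-1.4531i, 5.2361+1.4531i, 0.7639-6.1554i] + 4·[-2, 3.0000+2.6287i, 3.0000+4.2533i, 3.0000-4.2533i, 3.0000-2.6287i]

Computing element-wise:
Z[0] = 4·(3) + 4·(-2) = 4
Z[1] = 4·(0.7639+6.1554i) + 4·(3.0000+2.6287i) = 15.0556+35.1364i
Z[2] = 4·(5.2361-1.4531i) + 4·(3.0000+4.2533i) = 32.9444+11.2008i
Z[3] = 4·(5.2361+1.4531i) + 4·(3.0000-4.2533i) = 32.9444-11.2008i
Z[4] = 4·(0.7639-6.1554i) + 4·(3.0000-2.6287i) = 15.0556-35.1364i

DFT(4x + 4y) = 4·X + 4·Y = [4, 15.0556+35.1364i, 32.9444+11.2008i, 32.9444-11.2008i, 15.0556-35.1364i]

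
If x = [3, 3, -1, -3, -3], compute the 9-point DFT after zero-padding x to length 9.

Original 5-point DFT: [-1, 6.2361-6.8819i, 1.7639-1.6246i, 1.7639+1.6246i, 6.2361+6.8819i]
Zero-padded 9-point DFT provides frequency interpolation.

DFT_9([x, 0, ...]) = [-1, 9.4436+2.6806i, 3.6625-7.1388i, 0.5000-0.8660i, 0.3939-2.0252i, 0.3939+2.0252i, 0.5000+0.8660i, 3.6625+7.1388i, 9.4436-2.6806i]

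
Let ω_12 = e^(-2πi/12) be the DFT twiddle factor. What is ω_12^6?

ω_12^6 = e^(-2πi·6/12)
= cos(-2π·6/12) + i·sin(-2π·6/12)
= cos(-12π/12) + i·sin(-12π/12)

ω_12^6 = cos(-12π/12) + i·sin(-12π/12) = -1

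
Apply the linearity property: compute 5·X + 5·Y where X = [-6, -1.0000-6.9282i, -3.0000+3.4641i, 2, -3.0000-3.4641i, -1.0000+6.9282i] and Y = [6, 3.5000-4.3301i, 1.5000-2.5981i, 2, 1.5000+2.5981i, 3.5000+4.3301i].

By linearity: DFT(5x + 5y) = 5·DFT(x) + 5·DFT(y)
= 5·[-6, -1.0000-6.9282i, -3.0000+3.4641i, 2, -3.0000-3.4641i, -1.0000+6.9282i] + 5·[6, 3.5000-4.3301i, 1.5000-2.5981i, 2, 1.5000+2.5981i, 3.5000+4.3301i]

Computing element-wise:
Z[0] = 5·(-6) + 5·(6) = 0
Z[1] = 5·(-1.0000-6.9282i) + 5·(3.5000-4.3301i) = 12.5000-56.2915i
Z[2] = 5·(-3.0000+3.4641i) + 5·(1.5000-2.5981i) = -7.5000+4.3300i
Z[3] = 5·(2) + 5·(2) = 20
Z[4] = 5·(-3.0000-3.4641i) + 5·(1.5000+2.5981i) = -7.5000-4.3300i
Z[5] = 5·(-1.0000+6.9282i) + 5·(3.5000+4.3301i) = 12.5000+56.2915i

DFT(5x + 5y) = 5·X + 5·Y = [0, 12.5000-56.2915i, -7.5000+4.3300i, 20, -7.5000-4.3300i, 12.5000+56.2915i]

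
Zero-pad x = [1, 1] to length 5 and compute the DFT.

Original 2-point DFT: [2, 0]
Zero-padded 5-point DFT provides frequency interpolation.

DFT_5([x, 0, ...]) = [2, 1.3090-0.9511i, 0.1910-0.5878i, 0.1910+0.5878i, 1.3090+0.9511i]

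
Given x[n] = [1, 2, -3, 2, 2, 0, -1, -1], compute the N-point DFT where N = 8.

X[k] = Σ(n=0 to 7) x[n] · ω_8^(nk)
where ω_8 = e^(-2πi/8)

Computing each X[k]:
X[0] = 2
X[1] = -1.7071-1.5355i
X[2] = 7-1i
X[3] = -0.2929-5.5355i
X[4] = -4
X[5] = -0.2929+5.5355i
X[6] = 7+1i
X[7] = -1.7071+1.5355i

X = [2, -1.7071-1.5355i, 7-1i, -0.2929-5.5355i, -4, -0.2929+5.5355i, 7+1i, -1.7071+1.5355i]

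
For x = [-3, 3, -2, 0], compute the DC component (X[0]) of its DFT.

X[0] = Σ(n=0 to 3) x[n] · ω_4^0 = Σ x[n]
= (-3) + (3) + (-2) + (0)

X[0] = -2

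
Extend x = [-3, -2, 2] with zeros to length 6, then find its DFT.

Original 3-point DFT: [-3, -3.0000+3.4641i, -3.0000-3.4641i]
Zero-padded 6-point DFT provides frequency interpolation.

DFT_6([x, 0, ...]) = [-3, -5, -3.0000+3.4641i, 1, -3.0000-3.4641i, -5]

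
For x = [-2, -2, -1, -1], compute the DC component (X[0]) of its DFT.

X[0] = Σ(n=0 to 3) x[n] · ω_4^0 = Σ x[n]
= (-2) + (-2) + (-1) + (-1)

X[0] = -6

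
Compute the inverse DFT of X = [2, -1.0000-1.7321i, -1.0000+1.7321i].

x[n] = (1/3) Σ(k=0 to 2) X[k] · e^(2πikn/3)

Computing each x[n]:
x[0] = 0
x[1] = 2
x[2] = 0

x = [0, 2, 0]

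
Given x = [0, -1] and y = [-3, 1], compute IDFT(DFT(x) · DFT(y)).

(x ⊛ y)[n] = Σ(m=0 to 1) x[m] · y[(n-m) mod 2]

Computing each output sample:
(x ⊛ y)[0] = -1
(x ⊛ y)[1] = 3

x ⊛ y = [-1, 3]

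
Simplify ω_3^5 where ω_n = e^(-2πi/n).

Since ω_3^3 = 1, powers reduce modulo 3.
5 mod 3 = 2
So ω_3^5 = ω_3^2 = e^(-2πi·2/3)

ω_3^5 = ω_3^2 = -0.5000+0.8660i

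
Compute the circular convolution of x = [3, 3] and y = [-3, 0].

(x ⊛ y)[n] = Σ(m=0 to 1) x[m] · y[(n-m) mod 2]

Computing each output sample:
(x ⊛ y)[0] = -9
(x ⊛ y)[1] = -9

x ⊛ y = [-9, -9]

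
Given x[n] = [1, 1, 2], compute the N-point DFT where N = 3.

X[k] = Σ(n=0 to 2) x[n] · ω_3^(nk)
where ω_3 = e^(-2πi/3)

Computing each X[k]:
X[0] = 4
X[1] = -0.5000+0.8660i
X[2] = -0.5000-0.8660i

X = [4, -0.5000+0.8660i, -0.5000-0.8660i]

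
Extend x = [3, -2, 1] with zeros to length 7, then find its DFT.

Original 3-point DFT: [2, 3.5000+2.5981i, 3.5000-2.5981i]
Zero-padded 7-point DFT provides frequency interpolation.

DFT_7([x, 0, ...]) = [2, 1.5305+0.5887i, 2.5441+2.3837i, 5.4254+1.6496i, 5.4254-1.6496i, 2.5441-2.3837i, 1.5305-0.5887i]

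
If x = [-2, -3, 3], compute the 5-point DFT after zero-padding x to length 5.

Original 3-point DFT: [-2, -2.0000+5.1962i, -2.0000-5.1962i]
Zero-padded 5-point DFT provides frequency interpolation.

DFT_5([x, 0, ...]) = [-2, -5.3541+1.0898i, 1.3541+4.6165i, 1.3541-4.6165i, -5.3541-1.0898i]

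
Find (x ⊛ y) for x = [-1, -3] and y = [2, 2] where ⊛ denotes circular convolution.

(x ⊛ y)[n] = Σ(m=0 to 1) x[m] · y[(n-m) mod 2]

Computing each output sample:
(x ⊛ y)[0] = -8
(x ⊛ y)[1] = -8

x ⊛ y = [-8, -8]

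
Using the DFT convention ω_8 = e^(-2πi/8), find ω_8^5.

ω_8^5 = e^(-2πi·5/8)
= cos(-2π·5/8) + i·sin(-2π·5/8)
= cos(-10π/8) + i·sin(-10π/8)

ω_8^5 = cos(-10π/8) + i·sin(-10π/8) = -0.7071+0.7071i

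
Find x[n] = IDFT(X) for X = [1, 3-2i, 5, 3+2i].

x[n] = (1/4) Σ(k=0 to 3) X[k] · e^(2πikn/4)

Computing each x[n]:
x[0] = 3
x[1] = 0
x[2] = 0
x[3] = -2

x = [3, 0, 0, -2]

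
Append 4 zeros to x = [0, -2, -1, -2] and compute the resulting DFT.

Original 4-point DFT: [-5, 1, 3, 1]
Zero-padded 8-point DFT provides frequency interpolation.

DFT_8([x, 0, ...]) = [-5, 3.8284i, 1, 1.8284i, 3, -1.8284i, 1, -3.8284i]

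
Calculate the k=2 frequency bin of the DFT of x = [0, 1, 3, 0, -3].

X[2] = Σ(n=0 to 4) x[n] · ω_5^(2n) where ω_5 = e^(-2πi/5)
= (0)·ω_5^0 + (1)·ω_5^2 + (3)·ω_5^4 + (0)·ω_5^6 + (-3)·ω_5^8

X[2] = 2.5451+0.5020i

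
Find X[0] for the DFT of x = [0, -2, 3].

X[0] = Σ(n=0 to 2) x[n] · ω_3^0 = Σ x[n]
= (0) + (-2) + (3)

X[0] = 1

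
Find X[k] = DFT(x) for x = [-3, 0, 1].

X[k] = Σ(n=0 to 2) x[n] · ω_3^(nk)
where ω_3 = e^(-2πi/3)

Computing each X[k]:
X[0] = -2
X[1] = -3.5000+0.8660i
X[2] = -3.5000-0.8660i

X = [-2, -3.5000+0.8660i, -3.5000-0.8660i]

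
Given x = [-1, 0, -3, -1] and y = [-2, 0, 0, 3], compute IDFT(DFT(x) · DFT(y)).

(x ⊛ y)[n] = Σ(m=0 to 3) x[m] · y[(n-m) mod 4]

Computing each output sample:
(x ⊛ y)[0] = 2
(x ⊛ y)[1] = -9
(x ⊛ y)[2] = 3
(x ⊛ y)[3] = -1

x ⊛ y = [2, -9, 3, -1]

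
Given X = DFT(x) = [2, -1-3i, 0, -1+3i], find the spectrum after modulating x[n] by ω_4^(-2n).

Modulation property: DFT(ω_4^(-2n)·x[n]) = X[(k-2) mod 4], so circularly shift X by 2 positions.

X[k-2] = [0, -1+3i, 2, -1-3i]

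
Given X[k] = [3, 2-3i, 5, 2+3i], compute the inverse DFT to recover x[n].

x[n] = (1/4) Σ(k=0 to 3) X[k] · e^(2πikn/4)

Computing each x[n]:
x[0] = 3
x[1] = 1
x[2] = 1
x[3] = -2

x = [3, 1, 1, -2]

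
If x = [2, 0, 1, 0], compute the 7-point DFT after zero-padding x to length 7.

Original 4-point DFT: [3, 1, 3, 1]
Zero-padded 7-point DFT provides frequency interpolation.

DFT_7([x, 0, ...]) = [3, 1.7775-0.9749i, 1.0990+0.4339i, 2.6235+0.7818i, 2.6235-0.7818i, 1.0990-0.4339i, 1.7775+0.9749i]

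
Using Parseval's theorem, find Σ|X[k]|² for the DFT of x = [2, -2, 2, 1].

Parseval: Σ|x[n]|² = (1/N)Σ|X[k]|², so Σ|X[k]|² = N·Σ|x[n]|² = 4·13.0000

Σ|X[k]|² = N·Σ|x[n]|² = 4·13.0000 = 52.0000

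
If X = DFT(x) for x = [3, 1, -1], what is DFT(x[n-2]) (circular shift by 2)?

Time shift by 2: X_shifted[k] = ω_3^(2k) · X[k]
Shifted x = [1, -1, 3]

DFT(x[n-2]) = [3, 3.4641i, -3.4641i]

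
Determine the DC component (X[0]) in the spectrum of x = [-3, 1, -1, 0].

X[0] = Σ(n=0 to 3) x[n] · ω_4^0 = Σ x[n]
= (-3) + (1) + (-1) + (0)

X[0] = -3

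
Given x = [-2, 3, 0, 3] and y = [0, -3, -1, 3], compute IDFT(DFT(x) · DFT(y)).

(x ⊛ y)[n] = Σ(m=0 to 3) x[m] · y[(n-m) mod 4]

Computing each output sample:
(x ⊛ y)[0] = 0
(x ⊛ y)[1] = 3
(x ⊛ y)[2] = 2
(x ⊛ y)[3] = -9

x ⊛ y = [0, 3, 2, -9]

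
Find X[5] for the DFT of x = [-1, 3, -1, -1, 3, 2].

X[5] = Σ(n=0 to 5) x[n] · ω_6^(5n) where ω_6 = e^(-2πi/6)
= (-1)·ω_6^0 + (3)·ω_6^5 + (-1)·ω_6^10 + (-1)·ω_6^15 + (3)·ω_6^20 + (2)·ω_6^25

X[5] = 1.5000-2.5981i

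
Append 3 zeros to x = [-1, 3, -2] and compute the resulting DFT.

Original 3-point DFT: [0, -1.5000-4.3301i, -1.5000+4.3301i]
Zero-padded 6-point DFT provides frequency interpolation.

DFT_6([x, 0, ...]) = [0, 1.5000-0.8660i, -1.5000-4.3301i, -6, -1.5000+4.3301i, 1.5000+0.8660i]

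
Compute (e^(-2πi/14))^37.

Since ω_14^14 = 1, powers reduce modulo 14.
37 mod 14 = 9
So ω_14^37 = ω_14^9 = e^(-2πi·9/14)

ω_14^37 = ω_14^9 = -0.6235+0.7818i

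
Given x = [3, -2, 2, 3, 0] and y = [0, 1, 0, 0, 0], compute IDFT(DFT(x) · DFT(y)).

(x ⊛ y)[n] = Σ(m=0 to 4) x[m] · y[(n-m) mod 5]

Computing each output sample:
(x ⊛ y)[0] = 0
(x ⊛ y)[1] = 3
(x ⊛ y)[2] = -2
(x ⊛ y)[3] = 2
(x ⊛ y)[4] = 3

x ⊛ y = [0, 3, -2, 2, 3]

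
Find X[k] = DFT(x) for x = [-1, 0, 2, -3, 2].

X[k] = Σ(n=0 to 4) x[n] · ω_5^(nk)
where ω_5 = e^(-2πi/5)

Computing each X[k]:
X[0] = 0
X[1] = 0.4271-1.0368i
X[2] = -2.9271+5.9309i
X[3] = -2.9271-5.9309i
X[4] = 0.4271+1.0368i

X = [0, 0.4271-1.0368i, -2.9271+5.9309i, -2.9271-5.9309i, 0.4271+1.0368i]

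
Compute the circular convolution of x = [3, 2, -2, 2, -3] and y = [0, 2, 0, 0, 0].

(x ⊛ y)[n] = Σ(m=0 to 4) x[m] · y[(n-m) mod 5]

Computing each output sample:
(x ⊛ y)[0] = -6
(x ⊛ y)[1] = 6
(x ⊛ y)[2] = 4
(x ⊛ y)[3] = -4
(x ⊛ y)[4] = 4

x ⊛ y = [-6, 6, 4, -4, 4]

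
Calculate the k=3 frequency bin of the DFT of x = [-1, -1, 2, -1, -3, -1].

X[3] = Σ(n=0 to 5) x[n] · ω_6^(3n) where ω_6 = e^(-2πi/6)
= (-1)·ω_6^0 + (-1)·ω_6^3 + (2)·ω_6^6 + (-1)·ω_6^9 + (-3)·ω_6^12 + (-1)·ω_6^15

X[3] = 1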